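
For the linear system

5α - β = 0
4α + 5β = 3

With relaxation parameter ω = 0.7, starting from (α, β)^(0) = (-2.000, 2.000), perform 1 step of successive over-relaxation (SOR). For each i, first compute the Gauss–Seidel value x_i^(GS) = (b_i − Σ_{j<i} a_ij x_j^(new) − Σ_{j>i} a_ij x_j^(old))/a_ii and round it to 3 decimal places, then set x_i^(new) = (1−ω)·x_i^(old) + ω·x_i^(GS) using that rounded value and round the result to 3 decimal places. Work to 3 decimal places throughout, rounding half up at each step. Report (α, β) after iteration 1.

Iteration 1:
  α: GS value = (0 - (-1)·2.000) / (5) = 0.400;  α ← (1−ω)·-2.000 + ω·0.400 = -0.320
  β: GS value = (3 - (4)·-0.320) / (5) = 0.856;  β ← (1−ω)·2.000 + ω·0.856 = 1.199

(-0.320, 1.199)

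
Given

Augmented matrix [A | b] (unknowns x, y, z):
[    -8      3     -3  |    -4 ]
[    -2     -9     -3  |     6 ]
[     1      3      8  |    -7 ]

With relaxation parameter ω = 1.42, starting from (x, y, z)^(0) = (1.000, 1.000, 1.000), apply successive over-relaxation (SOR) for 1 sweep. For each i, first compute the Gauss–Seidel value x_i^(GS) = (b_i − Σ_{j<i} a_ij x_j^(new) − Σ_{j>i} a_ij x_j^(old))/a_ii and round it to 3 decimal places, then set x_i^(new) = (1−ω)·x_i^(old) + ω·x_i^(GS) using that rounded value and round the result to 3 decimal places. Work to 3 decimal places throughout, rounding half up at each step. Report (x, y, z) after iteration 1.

(0.290, -1.931, -0.686)

Iteration 1:
  x: GS value = (-4 - (3)·1.000 - (-3)·1.000) / (-8) = 0.500;  x ← (1−ω)·1.000 + ω·0.500 = 0.290
  y: GS value = (6 - (-2)·0.290 - (-3)·1.000) / (-9) = -1.064;  y ← (1−ω)·1.000 + ω·-1.064 = -1.931
  z: GS value = (-7 - (1)·0.290 - (3)·-1.931) / (8) = -0.187;  z ← (1−ω)·1.000 + ω·-0.187 = -0.686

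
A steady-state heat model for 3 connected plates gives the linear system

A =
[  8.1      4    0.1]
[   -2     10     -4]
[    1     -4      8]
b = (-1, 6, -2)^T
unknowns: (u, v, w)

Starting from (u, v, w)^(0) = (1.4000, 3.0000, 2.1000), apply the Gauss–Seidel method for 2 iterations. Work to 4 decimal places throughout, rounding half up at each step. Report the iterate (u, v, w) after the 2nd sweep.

Iteration 1:
  u = (-1 - (4)·3.0000 - (0.1)·2.1000) / (8.1) = -1.6309
  v = (6 - (-2)·-1.6309 - (-4)·2.1000) / (10) = 1.1138
  w = (-2 - (1)·-1.6309 - (-4)·1.1138) / (8) = 0.5108
Iteration 2:
  u = (-1 - (4)·1.1138 - (0.1)·0.5108) / (8.1) = -0.6798
  v = (6 - (-2)·-0.6798 - (-4)·0.5108) / (10) = 0.6684
  w = (-2 - (1)·-0.6798 - (-4)·0.6684) / (8) = 0.1692

(-0.6798, 0.6684, 0.1692)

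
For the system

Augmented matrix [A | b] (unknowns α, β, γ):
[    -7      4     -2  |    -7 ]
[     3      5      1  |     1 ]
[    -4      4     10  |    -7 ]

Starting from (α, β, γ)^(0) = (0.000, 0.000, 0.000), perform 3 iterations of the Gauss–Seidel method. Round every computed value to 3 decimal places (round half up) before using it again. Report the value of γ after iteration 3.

Iteration 1:
  α = (-7 - (4)·0.000 - (-2)·0.000) / (-7) = 1.000
  β = (1 - (3)·1.000 - (1)·0.000) / (5) = -0.400
  γ = (-7 - (-4)·1.000 - (4)·-0.400) / (10) = -0.140
Iteration 2:
  α = (-7 - (4)·-0.400 - (-2)·-0.140) / (-7) = 0.811
  β = (1 - (3)·0.811 - (1)·-0.140) / (5) = -0.259
  γ = (-7 - (-4)·0.811 - (4)·-0.259) / (10) = -0.272
Iteration 3:
  α = (-7 - (4)·-0.259 - (-2)·-0.272) / (-7) = 0.930
  β = (1 - (3)·0.930 - (1)·-0.272) / (5) = -0.304
  γ = (-7 - (-4)·0.930 - (4)·-0.304) / (10) = -0.206

-0.206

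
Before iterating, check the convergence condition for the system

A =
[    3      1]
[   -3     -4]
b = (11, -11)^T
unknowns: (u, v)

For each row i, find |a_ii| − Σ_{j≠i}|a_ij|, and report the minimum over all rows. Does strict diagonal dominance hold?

1

row 1: |3| − (1) = 2
row 2: |-4| − (3) = 1
minimum over rows = 1 → strictly diagonally dominant (convergence guaranteed)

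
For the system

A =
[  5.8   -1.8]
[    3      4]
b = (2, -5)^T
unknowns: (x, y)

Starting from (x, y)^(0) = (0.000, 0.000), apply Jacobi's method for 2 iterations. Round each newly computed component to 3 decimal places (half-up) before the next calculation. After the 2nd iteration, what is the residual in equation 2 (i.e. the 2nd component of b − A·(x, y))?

Iteration 1:
  x = (2 - (-1.8)·0.000) / (5.8) = 0.345
  y = (-5 - (3)·0.000) / (4) = -1.250
Iteration 2:
  x = (2 - (-1.8)·-1.250) / (5.8) = -0.043
  y = (-5 - (3)·0.345) / (4) = -1.509
Residual b − A·x = (-0.467, 1.165)

1.165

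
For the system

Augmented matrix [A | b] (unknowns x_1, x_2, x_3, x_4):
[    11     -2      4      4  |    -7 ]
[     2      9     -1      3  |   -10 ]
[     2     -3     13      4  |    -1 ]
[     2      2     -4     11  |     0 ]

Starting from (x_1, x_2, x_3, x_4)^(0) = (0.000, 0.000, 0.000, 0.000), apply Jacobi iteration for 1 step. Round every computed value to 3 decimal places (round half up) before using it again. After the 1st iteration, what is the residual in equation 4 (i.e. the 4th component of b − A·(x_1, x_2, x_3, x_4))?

3.186

Iteration 1:
  x_1 = (-7 - (-2)·0.000 - (4)·0.000 - (4)·0.000) / (11) = -0.636
  x_2 = (-10 - (2)·0.000 - (-1)·0.000 - (3)·0.000) / (9) = -1.111
  x_3 = (-1 - (2)·0.000 - (-3)·0.000 - (4)·0.000) / (13) = -0.077
  x_4 = (0 - (2)·0.000 - (2)·0.000 - (-4)·0.000) / (11) = 0.000
Residual b − A·x = (-1.918, 1.194, -2.060, 3.186)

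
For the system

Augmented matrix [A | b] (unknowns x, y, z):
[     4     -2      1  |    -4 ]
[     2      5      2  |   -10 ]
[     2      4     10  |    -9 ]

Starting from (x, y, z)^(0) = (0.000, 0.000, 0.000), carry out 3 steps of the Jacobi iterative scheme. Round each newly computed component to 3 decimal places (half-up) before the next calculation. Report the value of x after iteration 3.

Iteration 1:
  x = (-4 - (-2)·0.000 - (1)·0.000) / (4) = -1.000
  y = (-10 - (2)·0.000 - (2)·0.000) / (5) = -2.000
  z = (-9 - (2)·0.000 - (4)·0.000) / (10) = -0.900
Iteration 2:
  x = (-4 - (-2)·-2.000 - (1)·-0.900) / (4) = -1.775
  y = (-10 - (2)·-1.000 - (2)·-0.900) / (5) = -1.240
  z = (-9 - (2)·-1.000 - (4)·-2.000) / (10) = 0.100
Iteration 3:
  x = (-4 - (-2)·-1.240 - (1)·0.100) / (4) = -1.645
  y = (-10 - (2)·-1.775 - (2)·0.100) / (5) = -1.330
  z = (-9 - (2)·-1.775 - (4)·-1.240) / (10) = -0.049

-1.645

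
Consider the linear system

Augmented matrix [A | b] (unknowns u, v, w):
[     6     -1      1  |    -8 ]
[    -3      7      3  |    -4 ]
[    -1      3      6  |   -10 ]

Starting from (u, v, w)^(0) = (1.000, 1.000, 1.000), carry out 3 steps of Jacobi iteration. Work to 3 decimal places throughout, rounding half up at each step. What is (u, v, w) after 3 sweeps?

(-1.114, -0.354, -1.706)

Iteration 1:
  u = (-8 - (-1)·1.000 - (1)·1.000) / (6) = -1.333
  v = (-4 - (-3)·1.000 - (3)·1.000) / (7) = -0.571
  w = (-10 - (-1)·1.000 - (3)·1.000) / (6) = -2.000
Iteration 2:
  u = (-8 - (-1)·-0.571 - (1)·-2.000) / (6) = -1.095
  v = (-4 - (-3)·-1.333 - (3)·-2.000) / (7) = -0.286
  w = (-10 - (-1)·-1.333 - (3)·-0.571) / (6) = -1.603
Iteration 3:
  u = (-8 - (-1)·-0.286 - (1)·-1.603) / (6) = -1.114
  v = (-4 - (-3)·-1.095 - (3)·-1.603) / (7) = -0.354
  w = (-10 - (-1)·-1.095 - (3)·-0.286) / (6) = -1.706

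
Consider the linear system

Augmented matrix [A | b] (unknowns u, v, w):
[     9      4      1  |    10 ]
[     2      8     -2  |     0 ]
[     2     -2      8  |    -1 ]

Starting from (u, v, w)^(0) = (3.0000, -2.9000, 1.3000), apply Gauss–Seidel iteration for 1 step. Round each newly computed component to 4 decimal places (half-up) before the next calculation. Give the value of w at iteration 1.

Iteration 1:
  u = (10 - (4)·-2.9000 - (1)·1.3000) / (9) = 2.2556
  v = (0 - (2)·2.2556 - (-2)·1.3000) / (8) = -0.2389
  w = (-1 - (2)·2.2556 - (-2)·-0.2389) / (8) = -0.7486

-0.7486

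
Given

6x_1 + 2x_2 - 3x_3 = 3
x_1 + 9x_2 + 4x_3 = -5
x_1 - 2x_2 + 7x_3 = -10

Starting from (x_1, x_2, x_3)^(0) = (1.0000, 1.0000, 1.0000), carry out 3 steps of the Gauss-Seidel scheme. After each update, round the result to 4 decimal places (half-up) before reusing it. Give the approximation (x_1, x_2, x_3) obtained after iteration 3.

(-0.2606, 0.0711, -1.3710)

Iteration 1:
  x_1 = (3 - (2)·1.0000 - (-3)·1.0000) / (6) = 0.6667
  x_2 = (-5 - (1)·0.6667 - (4)·1.0000) / (9) = -1.0741
  x_3 = (-10 - (1)·0.6667 - (-2)·-1.0741) / (7) = -1.8307
Iteration 2:
  x_1 = (3 - (2)·-1.0741 - (-3)·-1.8307) / (6) = -0.0573
  x_2 = (-5 - (1)·-0.0573 - (4)·-1.8307) / (9) = 0.2645
  x_3 = (-10 - (1)·-0.0573 - (-2)·0.2645) / (7) = -1.3448
Iteration 3:
  x_1 = (3 - (2)·0.2645 - (-3)·-1.3448) / (6) = -0.2606
  x_2 = (-5 - (1)·-0.2606 - (4)·-1.3448) / (9) = 0.0711
  x_3 = (-10 - (1)·-0.2606 - (-2)·0.0711) / (7) = -1.3710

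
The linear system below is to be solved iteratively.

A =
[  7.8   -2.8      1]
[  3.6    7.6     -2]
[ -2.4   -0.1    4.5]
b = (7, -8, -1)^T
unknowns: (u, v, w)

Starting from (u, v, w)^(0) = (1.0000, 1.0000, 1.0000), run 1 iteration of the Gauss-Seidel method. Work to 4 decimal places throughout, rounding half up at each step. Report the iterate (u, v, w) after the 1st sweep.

(1.1282, -1.3239, 0.3501)

Iteration 1:
  u = (7 - (-2.8)·1.0000 - (1)·1.0000) / (7.8) = 1.1282
  v = (-8 - (3.6)·1.1282 - (-2)·1.0000) / (7.6) = -1.3239
  w = (-1 - (-2.4)·1.1282 - (-0.1)·-1.3239) / (4.5) = 0.3501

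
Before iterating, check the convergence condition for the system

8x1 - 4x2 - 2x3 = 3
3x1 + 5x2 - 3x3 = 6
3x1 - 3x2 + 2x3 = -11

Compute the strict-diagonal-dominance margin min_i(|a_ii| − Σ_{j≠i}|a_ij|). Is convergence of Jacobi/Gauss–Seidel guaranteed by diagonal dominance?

row 1: |8| − (4+2) = 2
row 2: |5| − (3+3) = -1
row 3: |2| − (3+3) = -4
minimum over rows = -4 → not strictly diagonally dominant

-4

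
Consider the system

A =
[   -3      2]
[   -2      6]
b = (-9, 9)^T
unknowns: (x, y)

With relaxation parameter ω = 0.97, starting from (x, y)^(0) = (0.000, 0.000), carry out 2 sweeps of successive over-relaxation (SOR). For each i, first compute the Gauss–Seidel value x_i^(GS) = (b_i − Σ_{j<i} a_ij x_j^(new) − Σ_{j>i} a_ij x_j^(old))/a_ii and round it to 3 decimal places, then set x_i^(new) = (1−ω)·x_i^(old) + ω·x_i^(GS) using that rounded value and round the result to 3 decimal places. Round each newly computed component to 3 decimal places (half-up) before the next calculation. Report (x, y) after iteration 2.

Iteration 1:
  x: GS value = (-9 - (2)·0.000) / (-3) = 3.000;  x ← (1−ω)·0.000 + ω·3.000 = 2.910
  y: GS value = (9 - (-2)·2.910) / (6) = 2.470;  y ← (1−ω)·0.000 + ω·2.470 = 2.396
Iteration 2:
  x: GS value = (-9 - (2)·2.396) / (-3) = 4.597;  x ← (1−ω)·2.910 + ω·4.597 = 4.546
  y: GS value = (9 - (-2)·4.546) / (6) = 3.015;  y ← (1−ω)·2.396 + ω·3.015 = 2.996

(4.546, 2.996)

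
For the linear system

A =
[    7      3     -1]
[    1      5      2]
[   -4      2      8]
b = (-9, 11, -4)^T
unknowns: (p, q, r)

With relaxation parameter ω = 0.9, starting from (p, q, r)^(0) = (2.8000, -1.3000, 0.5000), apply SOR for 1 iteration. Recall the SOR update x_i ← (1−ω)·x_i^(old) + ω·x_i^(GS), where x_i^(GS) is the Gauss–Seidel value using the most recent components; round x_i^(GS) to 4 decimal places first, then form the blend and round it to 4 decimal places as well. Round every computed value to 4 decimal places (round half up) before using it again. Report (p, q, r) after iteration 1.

(-0.3114, 1.7261, -0.9285)

Iteration 1:
  p: GS value = (-9 - (3)·-1.3000 - (-1)·0.5000) / (7) = -0.6571;  p ← (1−ω)·2.8000 + ω·-0.6571 = -0.3114
  q: GS value = (11 - (1)·-0.3114 - (2)·0.5000) / (5) = 2.0623;  q ← (1−ω)·-1.3000 + ω·2.0623 = 1.7261
  r: GS value = (-4 - (-4)·-0.3114 - (2)·1.7261) / (8) = -1.0872;  r ← (1−ω)·0.5000 + ω·-1.0872 = -0.9285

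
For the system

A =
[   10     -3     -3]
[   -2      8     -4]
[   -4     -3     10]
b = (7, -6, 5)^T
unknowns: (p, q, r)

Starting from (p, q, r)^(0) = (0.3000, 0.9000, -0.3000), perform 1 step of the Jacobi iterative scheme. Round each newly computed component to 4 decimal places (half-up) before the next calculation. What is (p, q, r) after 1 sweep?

Iteration 1:
  p = (7 - (-3)·0.9000 - (-3)·-0.3000) / (10) = 0.8800
  q = (-6 - (-2)·0.3000 - (-4)·-0.3000) / (8) = -0.8250
  r = (5 - (-4)·0.3000 - (-3)·0.9000) / (10) = 0.8900

(0.8800, -0.8250, 0.8900)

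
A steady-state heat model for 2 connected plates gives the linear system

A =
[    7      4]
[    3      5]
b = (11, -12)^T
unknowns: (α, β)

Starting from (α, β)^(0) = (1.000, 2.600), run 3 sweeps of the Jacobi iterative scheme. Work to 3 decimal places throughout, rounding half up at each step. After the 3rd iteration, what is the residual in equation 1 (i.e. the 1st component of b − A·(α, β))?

Iteration 1:
  α = (11 - (4)·2.600) / (7) = 0.086
  β = (-12 - (3)·1.000) / (5) = -3.000
Iteration 2:
  α = (11 - (4)·-3.000) / (7) = 3.286
  β = (-12 - (3)·0.086) / (5) = -2.452
Iteration 3:
  α = (11 - (4)·-2.452) / (7) = 2.973
  β = (-12 - (3)·3.286) / (5) = -4.372
Residual b − A·x = (7.677, 0.941)

7.677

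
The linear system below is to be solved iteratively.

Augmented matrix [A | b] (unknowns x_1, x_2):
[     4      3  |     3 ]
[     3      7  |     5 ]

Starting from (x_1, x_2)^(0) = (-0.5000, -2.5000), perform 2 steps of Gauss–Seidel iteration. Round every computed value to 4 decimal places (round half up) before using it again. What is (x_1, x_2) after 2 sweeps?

Iteration 1:
  x_1 = (3 - (3)·-2.5000) / (4) = 2.6250
  x_2 = (5 - (3)·2.6250) / (7) = -0.4107
Iteration 2:
  x_1 = (3 - (3)·-0.4107) / (4) = 1.0580
  x_2 = (5 - (3)·1.0580) / (7) = 0.2609

(1.0580, 0.2609)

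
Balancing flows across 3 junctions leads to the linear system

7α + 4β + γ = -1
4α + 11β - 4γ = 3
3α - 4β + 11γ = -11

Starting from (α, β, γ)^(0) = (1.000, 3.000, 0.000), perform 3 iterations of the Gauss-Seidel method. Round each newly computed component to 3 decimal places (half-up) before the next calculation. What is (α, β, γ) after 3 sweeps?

Iteration 1:
  α = (-1 - (4)·3.000 - (1)·0.000) / (7) = -1.857
  β = (3 - (4)·-1.857 - (-4)·0.000) / (11) = 0.948
  γ = (-11 - (3)·-1.857 - (-4)·0.948) / (11) = -0.149
Iteration 2:
  α = (-1 - (4)·0.948 - (1)·-0.149) / (7) = -0.663
  β = (3 - (4)·-0.663 - (-4)·-0.149) / (11) = 0.460
  γ = (-11 - (3)·-0.663 - (-4)·0.460) / (11) = -0.652
Iteration 3:
  α = (-1 - (4)·0.460 - (1)·-0.652) / (7) = -0.313
  β = (3 - (4)·-0.313 - (-4)·-0.652) / (11) = 0.149
  γ = (-11 - (3)·-0.313 - (-4)·0.149) / (11) = -0.860

(-0.313, 0.149, -0.860)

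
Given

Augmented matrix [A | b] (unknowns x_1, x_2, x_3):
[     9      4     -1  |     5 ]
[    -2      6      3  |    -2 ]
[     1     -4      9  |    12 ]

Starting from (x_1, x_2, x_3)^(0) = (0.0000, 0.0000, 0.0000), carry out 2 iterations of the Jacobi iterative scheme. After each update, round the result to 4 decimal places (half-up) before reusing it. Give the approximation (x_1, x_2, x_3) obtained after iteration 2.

(0.8518, -0.8148, 1.1235)

Iteration 1:
  x_1 = (5 - (4)·0.0000 - (-1)·0.0000) / (9) = 0.5556
  x_2 = (-2 - (-2)·0.0000 - (3)·0.0000) / (6) = -0.3333
  x_3 = (12 - (1)·0.0000 - (-4)·0.0000) / (9) = 1.3333
Iteration 2:
  x_1 = (5 - (4)·-0.3333 - (-1)·1.3333) / (9) = 0.8518
  x_2 = (-2 - (-2)·0.5556 - (3)·1.3333) / (6) = -0.8148
  x_3 = (12 - (1)·0.5556 - (-4)·-0.3333) / (9) = 1.1235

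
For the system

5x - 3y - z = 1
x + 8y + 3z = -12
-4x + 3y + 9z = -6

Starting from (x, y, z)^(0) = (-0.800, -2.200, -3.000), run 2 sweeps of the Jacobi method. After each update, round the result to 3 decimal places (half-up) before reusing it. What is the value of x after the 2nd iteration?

Iteration 1:
  x = (1 - (-3)·-2.200 - (-1)·-3.000) / (5) = -1.720
  y = (-12 - (1)·-0.800 - (3)·-3.000) / (8) = -0.275
  z = (-6 - (-4)·-0.800 - (3)·-2.200) / (9) = -0.289
Iteration 2:
  x = (1 - (-3)·-0.275 - (-1)·-0.289) / (5) = -0.023
  y = (-12 - (1)·-1.720 - (3)·-0.289) / (8) = -1.177
  z = (-6 - (-4)·-1.720 - (3)·-0.275) / (9) = -1.339

-0.023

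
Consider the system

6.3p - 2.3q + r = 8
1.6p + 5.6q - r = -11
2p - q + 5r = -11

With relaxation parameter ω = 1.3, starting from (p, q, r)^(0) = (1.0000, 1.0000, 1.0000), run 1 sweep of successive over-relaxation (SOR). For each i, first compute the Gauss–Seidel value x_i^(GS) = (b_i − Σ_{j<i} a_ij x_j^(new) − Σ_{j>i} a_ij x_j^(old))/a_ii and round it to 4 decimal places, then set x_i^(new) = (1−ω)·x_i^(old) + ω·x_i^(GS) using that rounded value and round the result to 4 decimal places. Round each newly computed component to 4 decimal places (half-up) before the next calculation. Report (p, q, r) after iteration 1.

(1.6191, -3.2228, -4.8399)

Iteration 1:
  p: GS value = (8 - (-2.3)·1.0000 - (1)·1.0000) / (6.3) = 1.4762;  p ← (1−ω)·1.0000 + ω·1.4762 = 1.6191
  q: GS value = (-11 - (1.6)·1.6191 - (-1)·1.0000) / (5.6) = -2.2483;  q ← (1−ω)·1.0000 + ω·-2.2483 = -3.2228
  r: GS value = (-11 - (2)·1.6191 - (-1)·-3.2228) / (5) = -3.4922;  r ← (1−ω)·1.0000 + ω·-3.4922 = -4.8399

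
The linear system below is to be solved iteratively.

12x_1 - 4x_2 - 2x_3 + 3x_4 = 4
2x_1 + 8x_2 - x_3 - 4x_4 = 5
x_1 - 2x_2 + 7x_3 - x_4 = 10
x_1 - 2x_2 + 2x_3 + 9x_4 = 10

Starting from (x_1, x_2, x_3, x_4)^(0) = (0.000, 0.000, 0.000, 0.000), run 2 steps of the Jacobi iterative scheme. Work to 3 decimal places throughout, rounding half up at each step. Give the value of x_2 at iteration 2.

Iteration 1:
  x_1 = (4 - (-4)·0.000 - (-2)·0.000 - (3)·0.000) / (12) = 0.333
  x_2 = (5 - (2)·0.000 - (-1)·0.000 - (-4)·0.000) / (8) = 0.625
  x_3 = (10 - (1)·0.000 - (-2)·0.000 - (-1)·0.000) / (7) = 1.429
  x_4 = (10 - (1)·0.000 - (-2)·0.000 - (2)·0.000) / (9) = 1.111
Iteration 2:
  x_1 = (4 - (-4)·0.625 - (-2)·1.429 - (3)·1.111) / (12) = 0.502
  x_2 = (5 - (2)·0.333 - (-1)·1.429 - (-4)·1.111) / (8) = 1.276
  x_3 = (10 - (1)·0.333 - (-2)·0.625 - (-1)·1.111) / (7) = 1.718
  x_4 = (10 - (1)·0.333 - (-2)·0.625 - (2)·1.429) / (9) = 0.895

1.276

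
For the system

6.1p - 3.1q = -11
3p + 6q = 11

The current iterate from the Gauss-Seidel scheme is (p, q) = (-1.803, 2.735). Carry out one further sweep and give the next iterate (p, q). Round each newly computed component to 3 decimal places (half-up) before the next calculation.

(-0.413, 2.040)

One sweep:
  p = (-11 - (-3.1)·2.735) / (6.1) = -0.413
  q = (11 - (3)·-0.413) / (6) = 2.040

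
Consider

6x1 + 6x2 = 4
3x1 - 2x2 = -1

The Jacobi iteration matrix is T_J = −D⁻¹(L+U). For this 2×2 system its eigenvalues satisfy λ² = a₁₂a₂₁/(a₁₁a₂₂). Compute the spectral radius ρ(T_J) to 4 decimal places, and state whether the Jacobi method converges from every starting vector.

1.2247

a₁₂a₂₁/(a₁₁a₂₂) = (6)·(3) / ((6)·(-2)) = -1.500000
ρ = √|-1.500000| = √1.500000 = 1.2247
ρ > 1, so Jacobi diverges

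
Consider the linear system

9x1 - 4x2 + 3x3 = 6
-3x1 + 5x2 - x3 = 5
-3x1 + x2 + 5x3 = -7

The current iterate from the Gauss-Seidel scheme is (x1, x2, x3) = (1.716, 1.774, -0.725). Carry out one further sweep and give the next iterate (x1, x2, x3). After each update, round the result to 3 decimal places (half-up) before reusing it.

One sweep:
  x1 = (6 - (-4)·1.774 - (3)·-0.725) / (9) = 1.697
  x2 = (5 - (-3)·1.697 - (-1)·-0.725) / (5) = 1.873
  x3 = (-7 - (-3)·1.697 - (1)·1.873) / (5) = -0.756

(1.697, 1.873, -0.756)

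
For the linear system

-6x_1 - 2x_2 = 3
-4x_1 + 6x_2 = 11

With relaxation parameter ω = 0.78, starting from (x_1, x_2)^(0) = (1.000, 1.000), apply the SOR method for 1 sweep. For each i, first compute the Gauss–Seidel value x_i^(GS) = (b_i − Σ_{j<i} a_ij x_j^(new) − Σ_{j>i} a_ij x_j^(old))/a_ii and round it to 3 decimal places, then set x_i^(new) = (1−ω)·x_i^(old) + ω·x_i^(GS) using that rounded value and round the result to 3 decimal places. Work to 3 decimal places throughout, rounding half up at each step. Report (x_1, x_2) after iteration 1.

(-0.430, 1.427)

Iteration 1:
  x_1: GS value = (3 - (-2)·1.000) / (-6) = -0.833;  x_1 ← (1−ω)·1.000 + ω·-0.833 = -0.430
  x_2: GS value = (11 - (-4)·-0.430) / (6) = 1.547;  x_2 ← (1−ω)·1.000 + ω·1.547 = 1.427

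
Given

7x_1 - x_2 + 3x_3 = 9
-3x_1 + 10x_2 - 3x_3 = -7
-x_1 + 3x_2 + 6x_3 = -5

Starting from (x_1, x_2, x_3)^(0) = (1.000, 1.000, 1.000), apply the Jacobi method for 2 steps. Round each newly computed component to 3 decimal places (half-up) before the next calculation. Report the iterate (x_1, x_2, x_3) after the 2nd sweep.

Iteration 1:
  x_1 = (9 - (-1)·1.000 - (3)·1.000) / (7) = 1.000
  x_2 = (-7 - (-3)·1.000 - (-3)·1.000) / (10) = -0.100
  x_3 = (-5 - (-1)·1.000 - (3)·1.000) / (6) = -1.167
Iteration 2:
  x_1 = (9 - (-1)·-0.100 - (3)·-1.167) / (7) = 1.772
  x_2 = (-7 - (-3)·1.000 - (-3)·-1.167) / (10) = -0.750
  x_3 = (-5 - (-1)·1.000 - (3)·-0.100) / (6) = -0.617

(1.772, -0.750, -0.617)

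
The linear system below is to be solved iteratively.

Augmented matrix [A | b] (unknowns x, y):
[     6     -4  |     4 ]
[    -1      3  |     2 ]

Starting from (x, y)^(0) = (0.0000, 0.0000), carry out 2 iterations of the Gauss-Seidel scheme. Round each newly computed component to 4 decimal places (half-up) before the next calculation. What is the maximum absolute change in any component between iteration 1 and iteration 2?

0.5926

Iteration 1:
  x = (4 - (-4)·0.0000) / (6) = 0.6667
  y = (2 - (-1)·0.6667) / (3) = 0.8889
Iteration 2:
  x = (4 - (-4)·0.8889) / (6) = 1.2593
  y = (2 - (-1)·1.2593) / (3) = 1.0864
Change: (0.5926, 0.1975) → max |·| = 0.5926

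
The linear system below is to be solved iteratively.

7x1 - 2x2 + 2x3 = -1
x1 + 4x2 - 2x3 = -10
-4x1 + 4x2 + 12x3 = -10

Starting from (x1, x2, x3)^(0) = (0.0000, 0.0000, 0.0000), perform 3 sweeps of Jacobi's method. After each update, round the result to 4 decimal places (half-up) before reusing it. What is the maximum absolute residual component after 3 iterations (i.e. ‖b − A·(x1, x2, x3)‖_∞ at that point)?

Iteration 1:
  x1 = (-1 - (-2)·0.0000 - (2)·0.0000) / (7) = -0.1429
  x2 = (-10 - (1)·0.0000 - (-2)·0.0000) / (4) = -2.5000
  x3 = (-10 - (-4)·0.0000 - (4)·0.0000) / (12) = -0.8333
Iteration 2:
  x1 = (-1 - (-2)·-2.5000 - (2)·-0.8333) / (7) = -0.6191
  x2 = (-10 - (1)·-0.1429 - (-2)·-0.8333) / (4) = -2.8809
  x3 = (-10 - (-4)·-0.1429 - (4)·-2.5000) / (12) = -0.0476
Iteration 3:
  x1 = (-1 - (-2)·-2.8809 - (2)·-0.0476) / (7) = -0.9524
  x2 = (-10 - (1)·-0.6191 - (-2)·-0.0476) / (4) = -2.3690
  x3 = (-10 - (-4)·-0.6191 - (4)·-2.8809) / (12) = -0.0794
Residual b − A·x = (1.0876, 0.2696, -3.3808); ∞-norm = 3.3808

3.3808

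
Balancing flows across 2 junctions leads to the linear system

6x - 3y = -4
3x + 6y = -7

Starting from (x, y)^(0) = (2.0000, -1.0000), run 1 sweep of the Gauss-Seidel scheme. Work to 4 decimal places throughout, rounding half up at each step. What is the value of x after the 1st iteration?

Iteration 1:
  x = (-4 - (-3)·-1.0000) / (6) = -1.1667
  y = (-7 - (3)·-1.1667) / (6) = -0.5833

-1.1667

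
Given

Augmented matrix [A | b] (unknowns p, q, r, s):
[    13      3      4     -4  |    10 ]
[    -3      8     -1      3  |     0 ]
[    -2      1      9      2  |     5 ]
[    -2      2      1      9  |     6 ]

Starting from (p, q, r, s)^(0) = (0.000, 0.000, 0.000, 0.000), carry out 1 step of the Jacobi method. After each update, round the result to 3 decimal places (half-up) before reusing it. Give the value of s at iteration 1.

0.667

Iteration 1:
  p = (10 - (3)·0.000 - (4)·0.000 - (-4)·0.000) / (13) = 0.769
  q = (0 - (-3)·0.000 - (-1)·0.000 - (3)·0.000) / (8) = 0.000
  r = (5 - (-2)·0.000 - (1)·0.000 - (2)·0.000) / (9) = 0.556
  s = (6 - (-2)·0.000 - (2)·0.000 - (1)·0.000) / (9) = 0.667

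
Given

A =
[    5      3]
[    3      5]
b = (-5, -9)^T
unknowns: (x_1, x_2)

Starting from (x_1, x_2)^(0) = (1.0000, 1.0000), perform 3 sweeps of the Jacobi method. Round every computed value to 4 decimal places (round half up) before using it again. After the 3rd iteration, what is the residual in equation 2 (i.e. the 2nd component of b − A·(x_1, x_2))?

Iteration 1:
  x_1 = (-5 - (3)·1.0000) / (5) = -1.6000
  x_2 = (-9 - (3)·1.0000) / (5) = -2.4000
Iteration 2:
  x_1 = (-5 - (3)·-2.4000) / (5) = 0.4400
  x_2 = (-9 - (3)·-1.6000) / (5) = -0.8400
Iteration 3:
  x_1 = (-5 - (3)·-0.8400) / (5) = -0.4960
  x_2 = (-9 - (3)·0.4400) / (5) = -2.0640
Residual b − A·x = (3.6720, 2.8080)

2.8080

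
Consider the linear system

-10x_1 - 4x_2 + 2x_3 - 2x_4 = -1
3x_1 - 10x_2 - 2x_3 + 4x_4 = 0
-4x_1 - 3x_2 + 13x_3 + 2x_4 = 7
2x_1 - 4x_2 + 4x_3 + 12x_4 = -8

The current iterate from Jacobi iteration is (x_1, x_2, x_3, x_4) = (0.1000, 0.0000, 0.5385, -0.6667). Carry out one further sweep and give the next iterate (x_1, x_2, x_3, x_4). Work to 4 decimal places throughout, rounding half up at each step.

(0.3410, -0.3444, 0.6718, -0.8628)

One sweep:
  x_1 = (-1 - (-4)·0.0000 - (2)·0.5385 - (-2)·-0.6667) / (-10) = 0.3410
  x_2 = (0 - (3)·0.1000 - (-2)·0.5385 - (4)·-0.6667) / (-10) = -0.3444
  x_3 = (7 - (-4)·0.1000 - (-3)·0.0000 - (2)·-0.6667) / (13) = 0.6718
  x_4 = (-8 - (2)·0.1000 - (-4)·0.0000 - (4)·0.5385) / (12) = -0.8628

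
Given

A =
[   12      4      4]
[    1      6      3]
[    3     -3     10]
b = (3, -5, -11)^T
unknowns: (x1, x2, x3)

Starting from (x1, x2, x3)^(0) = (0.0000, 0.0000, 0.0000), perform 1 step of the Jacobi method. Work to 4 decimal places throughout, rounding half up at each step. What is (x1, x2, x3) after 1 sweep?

(0.2500, -0.8333, -1.1000)

Iteration 1:
  x1 = (3 - (4)·0.0000 - (4)·0.0000) / (12) = 0.2500
  x2 = (-5 - (1)·0.0000 - (3)·0.0000) / (6) = -0.8333
  x3 = (-11 - (3)·0.0000 - (-3)·0.0000) / (10) = -1.1000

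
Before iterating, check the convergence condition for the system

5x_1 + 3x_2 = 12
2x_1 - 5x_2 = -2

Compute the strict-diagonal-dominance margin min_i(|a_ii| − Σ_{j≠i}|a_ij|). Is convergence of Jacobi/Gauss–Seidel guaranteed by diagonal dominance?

2

row 1: |5| − (3) = 2
row 2: |-5| − (2) = 3
minimum over rows = 2 → strictly diagonally dominant (convergence guaranteed)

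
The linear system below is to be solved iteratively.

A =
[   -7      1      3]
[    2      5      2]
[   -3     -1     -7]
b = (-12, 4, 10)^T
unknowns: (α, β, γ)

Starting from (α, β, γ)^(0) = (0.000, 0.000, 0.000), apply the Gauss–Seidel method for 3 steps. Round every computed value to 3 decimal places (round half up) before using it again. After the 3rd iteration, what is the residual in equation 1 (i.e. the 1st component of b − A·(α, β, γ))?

0.456

Iteration 1:
  α = (-12 - (1)·0.000 - (3)·0.000) / (-7) = 1.714
  β = (4 - (2)·1.714 - (2)·0.000) / (5) = 0.114
  γ = (10 - (-3)·1.714 - (-1)·0.114) / (-7) = -2.179
Iteration 2:
  α = (-12 - (1)·0.114 - (3)·-2.179) / (-7) = 0.797
  β = (4 - (2)·0.797 - (2)·-2.179) / (5) = 1.353
  γ = (10 - (-3)·0.797 - (-1)·1.353) / (-7) = -1.963
Iteration 3:
  α = (-12 - (1)·1.353 - (3)·-1.963) / (-7) = 1.066
  β = (4 - (2)·1.066 - (2)·-1.963) / (5) = 1.159
  γ = (10 - (-3)·1.066 - (-1)·1.159) / (-7) = -2.051
Residual b − A·x = (0.456, 0.175, 0.000)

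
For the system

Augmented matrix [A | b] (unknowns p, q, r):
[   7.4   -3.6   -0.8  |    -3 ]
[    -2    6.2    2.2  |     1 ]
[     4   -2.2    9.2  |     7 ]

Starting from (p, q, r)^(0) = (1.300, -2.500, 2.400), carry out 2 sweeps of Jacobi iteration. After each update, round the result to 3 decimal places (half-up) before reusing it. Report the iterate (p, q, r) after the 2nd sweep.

Iteration 1:
  p = (-3 - (-3.6)·-2.500 - (-0.8)·2.400) / (7.4) = -1.362
  q = (1 - (-2)·1.300 - (2.2)·2.400) / (6.2) = -0.271
  r = (7 - (4)·1.300 - (-2.2)·-2.500) / (9.2) = -0.402
Iteration 2:
  p = (-3 - (-3.6)·-0.271 - (-0.8)·-0.402) / (7.4) = -0.581
  q = (1 - (-2)·-1.362 - (2.2)·-0.402) / (6.2) = -0.135
  r = (7 - (4)·-1.362 - (-2.2)·-0.271) / (9.2) = 1.288

(-0.581, -0.135, 1.288)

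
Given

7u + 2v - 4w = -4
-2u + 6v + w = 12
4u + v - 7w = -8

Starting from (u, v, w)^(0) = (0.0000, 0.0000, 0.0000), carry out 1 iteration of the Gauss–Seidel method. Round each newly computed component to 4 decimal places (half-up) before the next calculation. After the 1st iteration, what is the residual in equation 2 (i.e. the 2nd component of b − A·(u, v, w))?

Iteration 1:
  u = (-4 - (2)·0.0000 - (-4)·0.0000) / (7) = -0.5714
  v = (12 - (-2)·-0.5714 - (1)·0.0000) / (6) = 1.8095
  w = (-8 - (4)·-0.5714 - (1)·1.8095) / (-7) = 1.0748
Residual b − A·x = (0.6800, -1.0746, -0.0003)

-1.0746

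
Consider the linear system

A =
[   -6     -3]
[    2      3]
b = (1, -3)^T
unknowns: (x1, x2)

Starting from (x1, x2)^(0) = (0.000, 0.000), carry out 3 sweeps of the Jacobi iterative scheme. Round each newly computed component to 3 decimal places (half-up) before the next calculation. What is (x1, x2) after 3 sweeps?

(0.278, -1.222)

Iteration 1:
  x1 = (1 - (-3)·0.000) / (-6) = -0.167
  x2 = (-3 - (2)·0.000) / (3) = -1.000
Iteration 2:
  x1 = (1 - (-3)·-1.000) / (-6) = 0.333
  x2 = (-3 - (2)·-0.167) / (3) = -0.889
Iteration 3:
  x1 = (1 - (-3)·-0.889) / (-6) = 0.278
  x2 = (-3 - (2)·0.333) / (3) = -1.222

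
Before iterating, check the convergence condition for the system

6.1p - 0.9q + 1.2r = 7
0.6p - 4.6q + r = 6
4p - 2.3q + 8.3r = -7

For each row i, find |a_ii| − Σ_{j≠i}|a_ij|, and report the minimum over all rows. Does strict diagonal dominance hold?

row 1: |6.1| − (0.9+1.2) = 4
row 2: |-4.6| − (0.6+1) = 3
row 3: |8.3| − (4+2.3) = 2
minimum over rows = 2 → strictly diagonally dominant (convergence guaranteed)

2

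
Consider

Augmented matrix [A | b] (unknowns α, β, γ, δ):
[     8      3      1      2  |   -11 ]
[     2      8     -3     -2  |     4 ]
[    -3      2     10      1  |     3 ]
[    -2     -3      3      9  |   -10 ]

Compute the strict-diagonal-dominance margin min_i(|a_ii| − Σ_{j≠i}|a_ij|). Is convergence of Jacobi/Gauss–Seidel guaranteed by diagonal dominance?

1

row 1: |8| − (3+1+2) = 2
row 2: |8| − (2+3+2) = 1
row 3: |10| − (3+2+1) = 4
row 4: |9| − (2+3+3) = 1
minimum over rows = 1 → strictly diagonally dominant (convergence guaranteed)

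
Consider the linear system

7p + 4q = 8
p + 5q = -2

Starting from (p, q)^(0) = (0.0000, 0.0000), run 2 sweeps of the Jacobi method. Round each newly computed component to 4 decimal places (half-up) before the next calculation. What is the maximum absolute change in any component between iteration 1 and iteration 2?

Iteration 1:
  p = (8 - (4)·0.0000) / (7) = 1.1429
  q = (-2 - (1)·0.0000) / (5) = -0.4000
Iteration 2:
  p = (8 - (4)·-0.4000) / (7) = 1.3714
  q = (-2 - (1)·1.1429) / (5) = -0.6286
Change: (0.2285, -0.2286) → max |·| = 0.2286

0.2286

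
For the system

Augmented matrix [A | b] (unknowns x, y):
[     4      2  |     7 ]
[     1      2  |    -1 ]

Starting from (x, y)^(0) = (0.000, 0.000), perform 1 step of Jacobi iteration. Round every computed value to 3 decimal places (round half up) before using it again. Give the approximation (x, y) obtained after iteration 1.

(1.750, -0.500)

Iteration 1:
  x = (7 - (2)·0.000) / (4) = 1.750
  y = (-1 - (1)·0.000) / (2) = -0.500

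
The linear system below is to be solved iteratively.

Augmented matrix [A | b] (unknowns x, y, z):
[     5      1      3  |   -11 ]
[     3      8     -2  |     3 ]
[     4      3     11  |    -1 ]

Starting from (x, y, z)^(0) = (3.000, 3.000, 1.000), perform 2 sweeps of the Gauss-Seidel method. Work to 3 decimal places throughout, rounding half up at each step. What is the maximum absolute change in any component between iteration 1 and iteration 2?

Iteration 1:
  x = (-11 - (1)·3.000 - (3)·1.000) / (5) = -3.400
  y = (3 - (3)·-3.400 - (-2)·1.000) / (8) = 1.900
  z = (-1 - (4)·-3.400 - (3)·1.900) / (11) = 0.627
Iteration 2:
  x = (-11 - (1)·1.900 - (3)·0.627) / (5) = -2.956
  y = (3 - (3)·-2.956 - (-2)·0.627) / (8) = 1.640
  z = (-1 - (4)·-2.956 - (3)·1.640) / (11) = 0.537
Change: (0.444, -0.260, -0.090) → max |·| = 0.444

0.444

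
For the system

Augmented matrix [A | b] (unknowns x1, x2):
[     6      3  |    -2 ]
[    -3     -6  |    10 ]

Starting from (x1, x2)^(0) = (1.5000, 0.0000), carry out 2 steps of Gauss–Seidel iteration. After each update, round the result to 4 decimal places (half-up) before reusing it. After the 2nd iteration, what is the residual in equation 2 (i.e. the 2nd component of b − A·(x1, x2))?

Iteration 1:
  x1 = (-2 - (3)·0.0000) / (6) = -0.3333
  x2 = (10 - (-3)·-0.3333) / (-6) = -1.5000
Iteration 2:
  x1 = (-2 - (3)·-1.5000) / (6) = 0.4167
  x2 = (10 - (-3)·0.4167) / (-6) = -1.8750
Residual b − A·x = (1.1248, 0.0001)

0.0001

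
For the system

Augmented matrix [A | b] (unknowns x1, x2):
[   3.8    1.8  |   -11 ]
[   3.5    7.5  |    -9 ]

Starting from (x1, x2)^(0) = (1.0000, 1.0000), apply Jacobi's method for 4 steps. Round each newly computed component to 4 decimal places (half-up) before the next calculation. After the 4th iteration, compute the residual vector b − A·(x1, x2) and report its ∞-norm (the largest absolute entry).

Iteration 1:
  x1 = (-11 - (1.8)·1.0000) / (3.8) = -3.3684
  x2 = (-9 - (3.5)·1.0000) / (7.5) = -1.6667
Iteration 2:
  x1 = (-11 - (1.8)·-1.6667) / (3.8) = -2.1052
  x2 = (-9 - (3.5)·-3.3684) / (7.5) = 0.3719
Iteration 3:
  x1 = (-11 - (1.8)·0.3719) / (3.8) = -3.0709
  x2 = (-9 - (3.5)·-2.1052) / (7.5) = -0.2176
Iteration 4:
  x1 = (-11 - (1.8)·-0.2176) / (3.8) = -2.7917
  x2 = (-9 - (3.5)·-3.0709) / (7.5) = 0.2331
Residual b − A·x = (-0.8111, -0.9773); ∞-norm = 0.9773

0.9773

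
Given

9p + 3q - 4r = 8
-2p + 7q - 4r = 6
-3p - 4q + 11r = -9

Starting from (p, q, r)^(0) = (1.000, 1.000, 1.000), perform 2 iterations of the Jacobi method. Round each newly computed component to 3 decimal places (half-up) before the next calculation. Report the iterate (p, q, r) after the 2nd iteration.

Iteration 1:
  p = (8 - (3)·1.000 - (-4)·1.000) / (9) = 1.000
  q = (6 - (-2)·1.000 - (-4)·1.000) / (7) = 1.714
  r = (-9 - (-3)·1.000 - (-4)·1.000) / (11) = -0.182
Iteration 2:
  p = (8 - (3)·1.714 - (-4)·-0.182) / (9) = 0.237
  q = (6 - (-2)·1.000 - (-4)·-0.182) / (7) = 1.039
  r = (-9 - (-3)·1.000 - (-4)·1.714) / (11) = 0.078

(0.237, 1.039, 0.078)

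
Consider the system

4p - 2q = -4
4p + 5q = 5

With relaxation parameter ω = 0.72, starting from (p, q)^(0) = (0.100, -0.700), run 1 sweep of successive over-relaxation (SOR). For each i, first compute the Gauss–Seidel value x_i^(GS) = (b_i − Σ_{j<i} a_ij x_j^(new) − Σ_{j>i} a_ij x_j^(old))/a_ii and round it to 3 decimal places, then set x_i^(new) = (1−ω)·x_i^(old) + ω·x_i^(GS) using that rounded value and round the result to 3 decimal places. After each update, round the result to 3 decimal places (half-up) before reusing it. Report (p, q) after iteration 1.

Iteration 1:
  p: GS value = (-4 - (-2)·-0.700) / (4) = -1.350;  p ← (1−ω)·0.100 + ω·-1.350 = -0.944
  q: GS value = (5 - (4)·-0.944) / (5) = 1.755;  q ← (1−ω)·-0.700 + ω·1.755 = 1.068

(-0.944, 1.068)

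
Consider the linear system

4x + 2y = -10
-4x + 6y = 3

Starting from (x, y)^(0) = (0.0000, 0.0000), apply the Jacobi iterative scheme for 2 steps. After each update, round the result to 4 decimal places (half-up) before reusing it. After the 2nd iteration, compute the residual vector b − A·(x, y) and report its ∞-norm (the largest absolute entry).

Iteration 1:
  x = (-10 - (2)·0.0000) / (4) = -2.5000
  y = (3 - (-4)·0.0000) / (6) = 0.5000
Iteration 2:
  x = (-10 - (2)·0.5000) / (4) = -2.7500
  y = (3 - (-4)·-2.5000) / (6) = -1.1667
Residual b − A·x = (3.3334, -0.9998); ∞-norm = 3.3334

3.3334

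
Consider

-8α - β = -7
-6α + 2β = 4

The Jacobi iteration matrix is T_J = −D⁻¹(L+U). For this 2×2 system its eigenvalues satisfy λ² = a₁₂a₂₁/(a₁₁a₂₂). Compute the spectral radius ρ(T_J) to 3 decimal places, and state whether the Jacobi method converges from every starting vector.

a₁₂a₂₁/(a₁₁a₂₂) = (-1)·(-6) / ((-8)·(2)) = -0.375000
ρ = √|-0.375000| = √0.375000 = 0.612
ρ < 1, so Jacobi converges

0.612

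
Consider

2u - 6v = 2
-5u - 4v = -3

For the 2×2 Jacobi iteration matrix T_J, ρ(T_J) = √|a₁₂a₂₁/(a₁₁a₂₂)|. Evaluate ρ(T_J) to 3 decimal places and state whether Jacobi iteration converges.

a₁₂a₂₁/(a₁₁a₂₂) = (-6)·(-5) / ((2)·(-4)) = -3.750000
ρ = √|-3.750000| = √3.750000 = 1.936
ρ > 1, so Jacobi diverges

1.936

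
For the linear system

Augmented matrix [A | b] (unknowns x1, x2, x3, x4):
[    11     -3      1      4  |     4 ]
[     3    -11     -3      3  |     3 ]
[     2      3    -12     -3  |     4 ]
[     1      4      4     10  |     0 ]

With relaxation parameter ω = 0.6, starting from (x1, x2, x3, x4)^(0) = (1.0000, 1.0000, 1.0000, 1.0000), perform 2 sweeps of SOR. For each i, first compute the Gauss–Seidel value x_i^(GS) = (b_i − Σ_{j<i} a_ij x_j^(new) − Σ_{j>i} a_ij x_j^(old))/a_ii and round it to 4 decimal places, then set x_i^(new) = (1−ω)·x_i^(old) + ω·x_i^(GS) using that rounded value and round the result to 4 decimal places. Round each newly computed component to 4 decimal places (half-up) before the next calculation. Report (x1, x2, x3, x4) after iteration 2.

Iteration 1:
  x1: GS value = (4 - (-3)·1.0000 - (1)·1.0000 - (4)·1.0000) / (11) = 0.1818;  x1 ← (1−ω)·1.0000 + ω·0.1818 = 0.5091
  x2: GS value = (3 - (3)·0.5091 - (-3)·1.0000 - (3)·1.0000) / (-11) = -0.1339;  x2 ← (1−ω)·1.0000 + ω·-0.1339 = 0.3197
  x3: GS value = (4 - (2)·0.5091 - (3)·0.3197 - (-3)·1.0000) / (-12) = -0.4186;  x3 ← (1−ω)·1.0000 + ω·-0.4186 = 0.1488
  x4: GS value = (0 - (1)·0.5091 - (4)·0.3197 - (4)·0.1488) / (10) = -0.2383;  x4 ← (1−ω)·1.0000 + ω·-0.2383 = 0.2570
Iteration 2:
  x1: GS value = (4 - (-3)·0.3197 - (1)·0.1488 - (4)·0.2570) / (11) = 0.3438;  x1 ← (1−ω)·0.5091 + ω·0.3438 = 0.4099
  x2: GS value = (3 - (3)·0.4099 - (-3)·0.1488 - (3)·0.2570) / (-11) = -0.1314;  x2 ← (1−ω)·0.3197 + ω·-0.1314 = 0.0490
  x3: GS value = (4 - (2)·0.4099 - (3)·0.0490 - (-3)·0.2570) / (-12) = -0.3170;  x3 ← (1−ω)·0.1488 + ω·-0.3170 = -0.1307
  x4: GS value = (0 - (1)·0.4099 - (4)·0.0490 - (4)·-0.1307) / (10) = -0.0083;  x4 ← (1−ω)·0.2570 + ω·-0.0083 = 0.0978

(0.4099, 0.0490, -0.1307, 0.0978)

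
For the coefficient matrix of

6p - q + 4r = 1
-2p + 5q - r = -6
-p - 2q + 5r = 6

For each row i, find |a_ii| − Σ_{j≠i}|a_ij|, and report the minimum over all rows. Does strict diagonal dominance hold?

row 1: |6| − (1+4) = 1
row 2: |5| − (2+1) = 2
row 3: |5| − (1+2) = 2
minimum over rows = 1 → strictly diagonally dominant (convergence guaranteed)

1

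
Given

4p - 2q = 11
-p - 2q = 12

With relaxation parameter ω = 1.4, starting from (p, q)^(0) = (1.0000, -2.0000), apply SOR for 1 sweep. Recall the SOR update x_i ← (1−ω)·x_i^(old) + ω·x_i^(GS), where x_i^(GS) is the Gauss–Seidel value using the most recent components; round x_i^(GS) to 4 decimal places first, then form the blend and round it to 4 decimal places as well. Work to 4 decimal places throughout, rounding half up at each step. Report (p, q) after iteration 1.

Iteration 1:
  p: GS value = (11 - (-2)·-2.0000) / (4) = 1.7500;  p ← (1−ω)·1.0000 + ω·1.7500 = 2.0500
  q: GS value = (12 - (-1)·2.0500) / (-2) = -7.0250;  q ← (1−ω)·-2.0000 + ω·-7.0250 = -9.0350

(2.0500, -9.0350)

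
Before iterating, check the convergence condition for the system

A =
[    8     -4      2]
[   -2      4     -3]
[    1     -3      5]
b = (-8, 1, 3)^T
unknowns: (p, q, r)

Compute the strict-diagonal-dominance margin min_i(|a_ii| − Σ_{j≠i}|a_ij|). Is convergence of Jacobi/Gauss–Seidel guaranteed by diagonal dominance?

row 1: |8| − (4+2) = 2
row 2: |4| − (2+3) = -1
row 3: |5| − (1+3) = 1
minimum over rows = -1 → not strictly diagonally dominant

-1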